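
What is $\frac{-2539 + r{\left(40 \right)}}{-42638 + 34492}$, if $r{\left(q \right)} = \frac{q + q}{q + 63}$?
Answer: $\frac{261437}{839038} \approx 0.31159$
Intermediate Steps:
$r{\left(q \right)} = \frac{2 q}{63 + q}$
$\frac{-2539 + r{\left(40 \right)}}{-42638 + 34492} = \frac{-2539 + 2 \cdot 40 \frac{1}{63 + 40}}{-42638 + 34492} = \frac{-2539 + 2 \cdot 40 \cdot \frac{1}{103}}{-8146} = \left(-2539 + 2 \cdot 40 \cdot \frac{1}{103}\right) \left(- \frac{1}{8146}\right) = \left(-2539 + \frac{80}{103}\right) \left(- \frac{1}{8146}\right) = \left(- \frac{261437}{103}\right) \left(- \frac{1}{8146}\right) = \frac{261437}{839038}$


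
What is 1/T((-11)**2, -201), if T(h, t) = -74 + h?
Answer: 1/47 ≈ 0.021277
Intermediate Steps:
1/T((-11)**2, -201) = 1/(-74 + (-11)**2) = 1/(-74 + 121) = 1/47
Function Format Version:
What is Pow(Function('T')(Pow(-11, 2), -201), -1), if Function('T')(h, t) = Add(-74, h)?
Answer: Rational(1, 47) ≈ 0.021277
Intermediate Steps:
Pow(Function('T')(Pow(-11, 2), -201), -1) = Pow(Add(-74, Pow(-11, 2)), -1) = Pow(Add(-74, 121), -1) = Pow(47, -1) = Rational(1, 47)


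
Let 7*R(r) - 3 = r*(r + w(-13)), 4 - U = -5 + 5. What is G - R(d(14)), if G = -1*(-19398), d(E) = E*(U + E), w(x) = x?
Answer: 75555/7 ≈ 10794.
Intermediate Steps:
U = 4 (U = 4 - (-5 + 5) = 4 - 1*0 = 4 + 0 = 4)
d(E) = E*(4 + E)
G = 19398
R(r) = 3/7 + r*(-13 + r)/7 (R(r) = 3/7 + (r*(r - 13))/7 = 3/7 + (r*(-13 + r))/7 = 3/7 + r*(-13 + r)/7)
G - R(d(14)) = 19398 - (3/7 - 26*(4 + 14) + (14*(4 + 14))**2/7) = 19398 - (3/7 - 26*18 + (14*18)**2/7) = 19398 - (3/7 - 13/7*252 + (1/7)*252**2) = 19398 - (3/7 - 468 + (1/7)*63504) = 19398 - (3/7 - 468 + 9072) = 19398 - 1*60231/7 = 19398 - 60231/7 = 75555/7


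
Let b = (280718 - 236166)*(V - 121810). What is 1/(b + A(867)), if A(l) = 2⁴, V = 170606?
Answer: 1/2173959408 ≈ 4.5999e-10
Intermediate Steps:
b = 2173959392 (b = (280718 - 236166)*(170606 - 121810) = 44552*48796 = 2173959392)
A(l) = 16
1/(b + A(867)) = 1/(2173959392 + 16) = 1/2173959408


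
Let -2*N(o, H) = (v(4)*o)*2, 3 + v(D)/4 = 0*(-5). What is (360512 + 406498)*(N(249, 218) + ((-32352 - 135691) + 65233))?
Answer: -76564472220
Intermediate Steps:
v(D) = -12 (v(D) = -12 + 4*(0*(-5)) = -12 + 4*0 = -12 + 0 = -12)
N(o, H) = 12*o (N(o, H) = -(-12*o)*2/2 = -(-12)*o = 12*o)
(360512 + 406498)*(N(249, 218) + ((-32352 - 135691) + 65233)) = (360512 + 406498)*(12*249 + ((-32352 - 135691) + 65233)) = 767010*(2988 + (-168043 + 65233)) = 767010*(2988 - 102810) = 767010*(-99822) = -76564472220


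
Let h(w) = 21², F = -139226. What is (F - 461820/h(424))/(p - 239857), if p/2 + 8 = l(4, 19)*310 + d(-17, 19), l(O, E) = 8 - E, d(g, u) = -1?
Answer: 20620162/36264165 ≈ 0.56861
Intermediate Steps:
h(w) = 441
p = -6838 (p = -16 + 2*((8 - 1*19)*310 - 1) = -16 + 2*((8 - 19)*310 - 1) = -16 + 2*(-11*310 - 1) = -16 + 2*(-3410 - 1) = -16 + 2*(-3411) = -16 - 6822 = -6838)
(F - 461820/h(424))/(p - 239857) = (-139226 - 461820/441)/(-6838 - 239857) = (-139226 - 461820*1/441)/(-246695) = (-139226 - 153940/147)*(-1/246695) = -20620162/147*(-1/246695) = 20620162/36264165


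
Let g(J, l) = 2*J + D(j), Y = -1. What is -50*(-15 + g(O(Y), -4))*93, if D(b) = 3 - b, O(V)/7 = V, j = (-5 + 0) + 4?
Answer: 116250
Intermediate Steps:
j = -1 (j = -5 + 4 = -1)
O(V) = 7*V
g(J, l) = 4 + 2*J (g(J, l) = 2*J + (3 - 1*(-1)) = 2*J + (3 + 1) = 2*J + 4 = 4 + 2*J)
-50*(-15 + g(O(Y), -4))*93 = -50*(-15 + (4 + 2*(7*(-1))))*93 = -50*(-15 + (4 + 2*(-7)))*93 = -50*(-15 + (4 - 14))*93 = -50*(-15 - 10)*93 = -50*(-25)*93 = 1250*93 = 116250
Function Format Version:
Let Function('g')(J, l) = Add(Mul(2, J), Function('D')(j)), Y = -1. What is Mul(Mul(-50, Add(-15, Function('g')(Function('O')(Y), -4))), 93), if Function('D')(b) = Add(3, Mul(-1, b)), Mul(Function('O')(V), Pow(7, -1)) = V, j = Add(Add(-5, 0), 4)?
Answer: 116250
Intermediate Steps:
j = -1 (j = Add(-5, 4) = -1)
Function('O')(V) = Mul(7, V)
Function('g')(J, l) = Add(4, Mul(2, J)) (Function('g')(J, l) = Add(Mul(2, J), Add(3, Mul(-1, -1))) = Add(Mul(2, J), Add(3, 1)) = Add(Mul(2, J), 4) = Add(4, Mul(2, J)))
Mul(Mul(-50, Add(-15, Function('g')(Function('O')(Y), -4))), 93) = Mul(Mul(-50, Add(-15, Add(4, Mul(2, Mul(7, -1))))), 93) = Mul(Mul(-50, Add(-15, Add(4, Mul(2, -7)))), 93) = Mul(Mul(-50, Add(-15, Add(4, -14))), 93) = Mul(Mul(-50, Add(-15, -10)), 93) = Mul(Mul(-50, -25), 93) = Mul(1250, 93) = 116250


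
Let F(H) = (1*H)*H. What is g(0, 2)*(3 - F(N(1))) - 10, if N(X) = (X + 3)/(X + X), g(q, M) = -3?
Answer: -7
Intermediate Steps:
N(X) = (3 + X)/(2*X) (N(X) = (3 + X)/((2*X)) = (3 + X)*(1/(2*X)) = (3 + X)/(2*X))
F(H) = H² (F(H) = H*H = H²)
g(0, 2)*(3 - F(N(1))) - 10 = -3*(3 - ((½)*(3 + 1)/1)²) - 10 = -3*(3 - ((½)*1*4)²) - 10 = -3*(3 - 1*2²) - 10 = -3*(3 - 1*4) - 10 = -3*(3 - 4) - 10 = -3*(-1) - 10 = 3 - 10 = -7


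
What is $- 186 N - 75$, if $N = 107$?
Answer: $-19977$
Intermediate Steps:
$- 186 N - 75 = \left(-186\right) 107 - 75 = -19902 - 75 = -19977$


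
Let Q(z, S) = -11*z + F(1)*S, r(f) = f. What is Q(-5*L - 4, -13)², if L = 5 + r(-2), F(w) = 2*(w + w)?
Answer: 24649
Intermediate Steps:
F(w) = 4*w (F(w) = 2*(2*w) = 4*w)
L = 3 (L = 5 - 2 = 3)
Q(z, S) = -11*z + 4*S (Q(z, S) = -11*z + (4*1)*S = -11*z + 4*S)
Q(-5*L - 4, -13)² = (-11*(-5*3 - 4) + 4*(-13))² = (-11*(-15 - 4) - 52)² = (-11*(-19) - 52)² = (209 - 52)² = 157² = 24649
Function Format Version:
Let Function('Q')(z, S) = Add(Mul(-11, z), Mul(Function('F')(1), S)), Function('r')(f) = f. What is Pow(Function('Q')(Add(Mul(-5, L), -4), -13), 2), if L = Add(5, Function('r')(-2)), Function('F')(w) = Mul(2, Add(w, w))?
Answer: 24649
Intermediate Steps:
Function('F')(w) = Mul(4, w) (Function('F')(w) = Mul(2, Mul(2, w)) = Mul(4, w))
L = 3 (L = Add(5, -2) = 3)
Function('Q')(z, S) = Add(Mul(-11, z), Mul(4, S)) (Function('Q')(z, S) = Add(Mul(-11, z), Mul(Mul(4, 1), S)) = Add(Mul(-11, z), Mul(4, S)))
Pow(Function('Q')(Add(Mul(-5, L), -4), -13), 2) = Pow(Add(Mul(-11, Add(Mul(-5, 3), -4)), Mul(4, -13)), 2) = Pow(Add(Mul(-11, Add(-15, -4)), -52), 2) = Pow(Add(Mul(-11, -19), -52), 2) = Pow(Add(209, -52), 2) = Pow(157, 2) = 24649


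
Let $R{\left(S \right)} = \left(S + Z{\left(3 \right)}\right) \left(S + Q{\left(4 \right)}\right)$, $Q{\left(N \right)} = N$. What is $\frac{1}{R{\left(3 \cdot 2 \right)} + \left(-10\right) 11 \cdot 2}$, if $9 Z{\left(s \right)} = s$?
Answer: $- \frac{3}{470} \approx -0.006383$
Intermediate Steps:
$Z{\left(s \right)} = \frac{s}{9}$
$R{\left(S \right)} = \left(4 + S\right) \left(\frac{1}{3} + S\right)$ ($R{\left(S \right)} = \left(S + \frac{1}{9} \cdot 3\right) \left(S + 4\right) = \left(S + \frac{1}{3}\right) \left(4 + S\right) = \left(\frac{1}{3} + S\right) \left(4 + S\right) = \left(4 + S\right) \left(\frac{1}{3} + S\right)$)
$\frac{1}{R{\left(3 \cdot 2 \right)} + \left(-10\right) 11 \cdot 2} = \frac{1}{\left(\frac{4}{3} + \left(3 \cdot 2\right)^{2} + \frac{13 \cdot 3 \cdot 2}{3}\right) + \left(-10\right) 11 \cdot 2} = \frac{1}{\left(\frac{4}{3} + 6^{2} + \frac{13}{3} \cdot 6\right) - 220} = \frac{1}{\left(\frac{4}{3} + 36 + 26\right) - 220} = \frac{1}{\frac{190}{3} - 220} = \frac{1}{- \frac{470}{3}} = - \frac{3}{470}$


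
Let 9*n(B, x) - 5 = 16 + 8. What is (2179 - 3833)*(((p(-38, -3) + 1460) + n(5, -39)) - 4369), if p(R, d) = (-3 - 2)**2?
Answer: 42883258/9 ≈ 4.7648e+6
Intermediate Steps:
n(B, x) = 29/9 (n(B, x) = 5/9 + (16 + 8)/9 = 5/9 + (1/9)*24 = 5/9 + 8/3 = 29/9)
p(R, d) = 25 (p(R, d) = (-5)**2 = 25)
(2179 - 3833)*(((p(-38, -3) + 1460) + n(5, -39)) - 4369) = (2179 - 3833)*(((25 + 1460) + 29/9) - 4369) = -1654*((1485 + 29/9) - 4369) = -1654*(13394/9 - 4369) = -1654*(-25927/9) = 42883258/9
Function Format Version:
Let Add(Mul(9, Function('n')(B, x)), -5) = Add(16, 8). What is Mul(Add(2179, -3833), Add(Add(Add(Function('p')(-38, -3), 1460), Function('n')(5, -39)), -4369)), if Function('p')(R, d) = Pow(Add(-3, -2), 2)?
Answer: Rational(42883258, 9) ≈ 4.7648e+6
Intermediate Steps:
Function('n')(B, x) = Rational(29, 9) (Function('n')(B, x) = Add(Rational(5, 9), Mul(Rational(1, 9), Add(16, 8))) = Add(Rational(5, 9), Mul(Rational(1, 9), 24)) = Add(Rational(5, 9), Rational(8, 3)) = Rational(29, 9))
Function('p')(R, d) = 25 (Function('p')(R, d) = Pow(-5, 2) = 25)
Mul(Add(2179, -3833), Add(Add(Add(Function('p')(-38, -3), 1460), Function('n')(5, -39)), -4369)) = Mul(Add(2179, -3833), Add(Add(Add(25, 1460), Rational(29, 9)), -4369)) = Mul(-1654, Add(Add(1485, Rational(29, 9)), -4369)) = Mul(-1654, Add(Rational(13394, 9), -4369)) = Mul(-1654, Rational(-25927, 9)) = Rational(42883258, 9)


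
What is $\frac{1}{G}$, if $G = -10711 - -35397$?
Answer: $\frac{1}{24686} \approx 4.0509 \cdot 10^{-5}$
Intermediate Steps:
$G = 24686$ ($G = -10711 + 35397 = 24686$)
$\frac{1}{G} = \frac{1}{24686}$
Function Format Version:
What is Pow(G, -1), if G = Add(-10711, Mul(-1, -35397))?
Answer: Rational(1, 24686) ≈ 4.0509e-5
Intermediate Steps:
G = 24686 (G = Add(-10711, 35397) = 24686)
Pow(G, -1) = Pow(24686, -1) = Rational(1, 24686)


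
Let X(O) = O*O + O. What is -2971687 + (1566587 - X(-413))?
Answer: -1575256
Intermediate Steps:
X(O) = O + O**2 (X(O) = O**2 + O = O + O**2)
-2971687 + (1566587 - X(-413)) = -2971687 + (1566587 - (-413)*(1 - 413)) = -2971687 + (1566587 - (-413)*(-412)) = -2971687 + (1566587 - 1*170156) = -2971687 + (1566587 - 170156) = -2971687 + 1396431 = -1575256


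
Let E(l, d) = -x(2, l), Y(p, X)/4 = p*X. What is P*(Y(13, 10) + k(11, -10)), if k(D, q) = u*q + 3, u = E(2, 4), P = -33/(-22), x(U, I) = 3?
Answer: 1659/2 ≈ 829.50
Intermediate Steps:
Y(p, X) = 4*X*p (Y(p, X) = 4*(p*X) = 4*(X*p) = 4*X*p)
P = 3/2 (P = -33*(-1/22) = 3/2 ≈ 1.5000)
E(l, d) = -3 (E(l, d) = -1*3 = -3)
u = -3
k(D, q) = 3 - 3*q (k(D, q) = -3*q + 3 = 3 - 3*q)
P*(Y(13, 10) + k(11, -10)) = 3*(4*10*13 + (3 - 3*(-10)))/2 = 3*(520 + (3 + 30))/2 = 3*(520 + 33)/2 = (3/2)*553 = 1659/2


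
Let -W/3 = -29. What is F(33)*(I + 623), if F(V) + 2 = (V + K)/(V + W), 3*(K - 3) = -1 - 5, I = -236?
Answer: -13287/20 ≈ -664.35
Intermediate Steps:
W = 87 (W = -3*(-29) = 87)
K = 1 (K = 3 + (-1 - 5)/3 = 3 + (⅓)*(-6) = 3 - 2 = 1)
F(V) = -2 + (1 + V)/(87 + V) (F(V) = -2 + (V + 1)/(V + 87) = -2 + (1 + V)/(87 + V))
F(33)*(I + 623) = ((-173 - 1*33)/(87 + 33))*(-236 + 623) = ((-173 - 33)/120)*387 = ((1/120)*(-206))*387 = -103/60*387 = -13287/20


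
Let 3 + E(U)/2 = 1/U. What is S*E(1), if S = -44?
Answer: 176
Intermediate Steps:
E(U) = -6 + 2/U
S*E(1) = -44*(-6 + 2/1) = -44*(-6 + 2*1) = -44*(-6 + 2) = -44*(-4) = 176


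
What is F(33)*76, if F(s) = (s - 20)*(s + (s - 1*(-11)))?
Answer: 76076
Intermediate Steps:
F(s) = (-20 + s)*(11 + 2*s) (F(s) = (-20 + s)*(s + (s + 11)) = (-20 + s)*(s + (11 + s)) = (-20 + s)*(11 + 2*s))
F(33)*76 = (-220 - 29*33 + 2*33²)*76 = (-220 - 957 + 2*1089)*76 = (-220 - 957 + 2178)*76 = 1001*76 = 76076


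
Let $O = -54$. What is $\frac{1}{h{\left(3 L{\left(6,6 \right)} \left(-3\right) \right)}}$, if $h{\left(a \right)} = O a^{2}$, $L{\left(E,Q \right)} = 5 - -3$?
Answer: $- \frac{1}{279936} \approx -3.5722 \cdot 10^{-6}$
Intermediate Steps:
$L{\left(E,Q \right)} = 8$ ($L{\left(E,Q \right)} = 5 + 3 = 8$)
$h{\left(a \right)} = - 54 a^{2}$
$\frac{1}{h{\left(3 L{\left(6,6 \right)} \left(-3\right) \right)}} = \frac{1}{\left(-54\right) \left(3 \cdot 8 \left(-3\right)\right)^{2}} = \frac{1}{\left(-54\right) \left(24 \left(-3\right)\right)^{2}} = \frac{1}{\left(-54\right) \left(-72\right)^{2}} = \frac{1}{\left(-54\right) 5184} = \frac{1}{-279936} = - \frac{1}{279936}$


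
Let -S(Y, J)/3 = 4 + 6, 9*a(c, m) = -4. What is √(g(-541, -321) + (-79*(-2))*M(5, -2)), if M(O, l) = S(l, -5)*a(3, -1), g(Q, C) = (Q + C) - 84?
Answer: √10446/3 ≈ 34.069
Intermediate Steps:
a(c, m) = -4/9 (a(c, m) = (⅑)*(-4) = -4/9)
S(Y, J) = -30 (S(Y, J) = -3*(4 + 6) = -3*10 = -30)
g(Q, C) = -84 + C + Q (g(Q, C) = (C + Q) - 84 = -84 + C + Q)
M(O, l) = 40/3 (M(O, l) = -30*(-4/9) = 40/3)
√(g(-541, -321) + (-79*(-2))*M(5, -2)) = √((-84 - 321 - 541) - 79*(-2)*(40/3)) = √(-946 + 158*(40/3)) = √(-946 + 6320/3) = √(3482/3) = √10446/3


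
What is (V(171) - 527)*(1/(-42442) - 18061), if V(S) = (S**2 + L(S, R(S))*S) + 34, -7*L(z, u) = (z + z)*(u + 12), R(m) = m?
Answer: 4024732830057055/148547 ≈ 2.7094e+10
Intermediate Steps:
L(z, u) = -2*z*(12 + u)/7 (L(z, u) = -(z + z)*(u + 12)/7 = -2*z*(12 + u)/7)
V(S) = 34 + S**2 - 2*S**2*(12 + S)/7 (V(S) = (S**2 + (-2*S*(12 + S)/7)*S) + 34 = (S**2 - 2*S**2*(12 + S)/7) + 34 = 34 + S**2 - 2*S**2*(12 + S)/7)
(V(171) - 527)*(1/(-42442) - 18061) = ((34 - 17/7*171**2 - 2/7*171**3) - 527)*(1/(-42442) - 18061) = ((34 - 17/7*29241 - 2/7*5000211) - 527)*(-1/42442 - 18061) = ((34 - 497097/7 - 10000422/7) - 527)*(-766544963/42442) = (-10497281/7 - 527)*(-766544963/42442) = -10500970/7*(-766544963/42442) = 4024732830057055/148547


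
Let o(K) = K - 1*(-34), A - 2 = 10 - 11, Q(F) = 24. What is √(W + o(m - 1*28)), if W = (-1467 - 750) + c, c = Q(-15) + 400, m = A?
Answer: I*√1786 ≈ 42.261*I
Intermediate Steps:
A = 1 (A = 2 + (10 - 11) = 2 - 1 = 1)
m = 1
o(K) = 34 + K (o(K) = K + 34 = 34 + K)
c = 424 (c = 24 + 400 = 424)
W = -1793 (W = (-1467 - 750) + 424 = -2217 + 424 = -1793)
√(W + o(m - 1*28)) = √(-1793 + (34 + (1 - 1*28))) = √(-1793 + (34 + (1 - 28))) = √(-1793 + (34 - 27)) = √(-1793 + 7) = √(-1786) = I*√1786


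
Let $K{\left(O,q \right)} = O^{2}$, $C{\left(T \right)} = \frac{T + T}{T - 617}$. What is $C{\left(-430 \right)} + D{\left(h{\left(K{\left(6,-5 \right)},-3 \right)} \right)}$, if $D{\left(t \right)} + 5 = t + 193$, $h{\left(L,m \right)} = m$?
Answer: $\frac{194555}{1047} \approx 185.82$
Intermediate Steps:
$C{\left(T \right)} = \frac{2 T}{-617 + T}$
$D{\left(t \right)} = 188 + t$ ($D{\left(t \right)} = -5 + \left(t + 193\right) = -5 + \left(193 + t\right) = 188 + t$)
$C{\left(-430 \right)} + D{\left(h{\left(K{\left(6,-5 \right)},-3 \right)} \right)} = 2 \left(-430\right) \frac{1}{-617 - 430} + \left(188 - 3\right) = 2 \left(-430\right) \frac{1}{-1047} + 185 = 2 \left(-430\right) \left(- \frac{1}{1047}\right) + 185 = \frac{860}{1047} + 185 = \frac{194555}{1047}$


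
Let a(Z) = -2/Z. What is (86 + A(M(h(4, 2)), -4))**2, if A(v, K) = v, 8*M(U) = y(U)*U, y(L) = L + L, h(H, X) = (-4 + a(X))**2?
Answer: 938961/16 ≈ 58685.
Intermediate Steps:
h(H, X) = (-4 - 2/X)**2
y(L) = 2*L
M(U) = U**2/4 (M(U) = ((2*U)*U)/8 = (2*U**2)/8 = U**2/4)
(86 + A(M(h(4, 2)), -4))**2 = (86 + ((4 + 2/2)**2)**2/4)**2 = (86 + ((4 + 2*(1/2))**2)**2/4)**2 = (86 + ((4 + 1)**2)**2/4)**2 = (86 + (5**2)**2/4)**2 = (86 + (1/4)*25**2)**2 = (86 + (1/4)*625)**2 = (86 + 625/4)**2 = (969/4)**2 = 938961/16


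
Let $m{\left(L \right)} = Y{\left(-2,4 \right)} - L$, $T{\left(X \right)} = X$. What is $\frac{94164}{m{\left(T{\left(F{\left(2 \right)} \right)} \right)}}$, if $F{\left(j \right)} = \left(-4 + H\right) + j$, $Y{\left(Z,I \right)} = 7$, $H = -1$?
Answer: $\frac{47082}{5} \approx 9416.4$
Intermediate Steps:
$F{\left(j \right)} = -5 + j$ ($F{\left(j \right)} = \left(-4 - 1\right) + j = -5 + j$)
$m{\left(L \right)} = 7 - L$
$\frac{94164}{m{\left(T{\left(F{\left(2 \right)} \right)} \right)}} = \frac{94164}{7 - \left(-5 + 2\right)} = \frac{94164}{7 - -3} = \frac{94164}{7 + 3} = \frac{94164}{10} = 94164 \cdot \frac{1}{10} = \frac{47082}{5}$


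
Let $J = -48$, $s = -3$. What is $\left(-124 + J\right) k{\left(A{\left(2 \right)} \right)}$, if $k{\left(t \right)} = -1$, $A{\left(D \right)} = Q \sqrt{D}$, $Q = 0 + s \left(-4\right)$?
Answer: $172$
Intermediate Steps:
$Q = 12$ ($Q = 0 - -12 = 0 + 12 = 12$)
$A{\left(D \right)} = 12 \sqrt{D}$
$\left(-124 + J\right) k{\left(A{\left(2 \right)} \right)} = \left(-124 - 48\right) \left(-1\right) = \left(-172\right) \left(-1\right) = 172$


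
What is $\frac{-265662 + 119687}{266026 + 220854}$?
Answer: $- \frac{29195}{97376} \approx -0.29982$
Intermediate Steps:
$\frac{-265662 + 119687}{266026 + 220854} = - \frac{145975}{486880} = \left(-145975\right) \frac{1}{486880} = - \frac{29195}{97376}$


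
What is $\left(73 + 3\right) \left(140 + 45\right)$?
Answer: $14060$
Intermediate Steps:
$\left(73 + 3\right) \left(140 + 45\right) = 76 \cdot 185 = 14060$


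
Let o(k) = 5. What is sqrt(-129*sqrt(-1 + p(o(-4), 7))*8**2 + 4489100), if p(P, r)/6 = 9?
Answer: 2*sqrt(1122275 - 2064*sqrt(53)) ≈ 2104.5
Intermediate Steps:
p(P, r) = 54 (p(P, r) = 6*9 = 54)
sqrt(-129*sqrt(-1 + p(o(-4), 7))*8**2 + 4489100) = sqrt(-129*sqrt(-1 + 54)*8**2 + 4489100) = sqrt(-129*sqrt(53)*64 + 4489100) = sqrt(-8256*sqrt(53) + 4489100) = sqrt(4489100 - 8256*sqrt(53))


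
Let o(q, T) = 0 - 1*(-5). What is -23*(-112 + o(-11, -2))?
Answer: 2461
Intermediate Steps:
o(q, T) = 5 (o(q, T) = 0 + 5 = 5)
-23*(-112 + o(-11, -2)) = -23*(-112 + 5) = -23*(-107) = 2461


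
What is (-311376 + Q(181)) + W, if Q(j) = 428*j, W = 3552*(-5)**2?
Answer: -145108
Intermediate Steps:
W = 88800 (W = 3552*25 = 88800)
(-311376 + Q(181)) + W = (-311376 + 428*181) + 88800 = (-311376 + 77468) + 88800 = -233908 + 88800 = -145108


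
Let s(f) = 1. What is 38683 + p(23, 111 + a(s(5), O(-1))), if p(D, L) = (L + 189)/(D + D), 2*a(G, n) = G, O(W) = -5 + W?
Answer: 3559437/92 ≈ 38690.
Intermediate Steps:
a(G, n) = G/2
p(D, L) = (189 + L)/(2*D) (p(D, L) = (189 + L)/((2*D)) = (189 + L)*(1/(2*D)) = (189 + L)/(2*D))
38683 + p(23, 111 + a(s(5), O(-1))) = 38683 + (½)*(189 + (111 + (½)*1))/23 = 38683 + (½)*(1/23)*(189 + (111 + ½)) = 38683 + (½)*(1/23)*(189 + 223/2) = 38683 + (½)*(1/23)*(601/2) = 38683 + 601/92 = 3559437/92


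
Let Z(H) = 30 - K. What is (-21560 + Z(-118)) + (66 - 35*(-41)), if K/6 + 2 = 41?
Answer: -20263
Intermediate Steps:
K = 234 (K = -12 + 6*41 = -12 + 246 = 234)
Z(H) = -204 (Z(H) = 30 - 1*234 = 30 - 234 = -204)
(-21560 + Z(-118)) + (66 - 35*(-41)) = (-21560 - 204) + (66 - 35*(-41)) = -21764 + (66 + 1435) = -21764 + 1501 = -20263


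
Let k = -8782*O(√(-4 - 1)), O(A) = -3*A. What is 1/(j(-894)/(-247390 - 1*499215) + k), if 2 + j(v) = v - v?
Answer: 746605/967277691713153522252 - 7342880829827325*I*√5/967277691713153522252 ≈ 7.7186e-16 - 1.6975e-5*I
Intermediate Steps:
j(v) = -2 (j(v) = -2 + (v - v) = -2 + 0 = -2)
k = 26346*I*√5 (k = -(-26346)*√(-4 - 1) = -(-26346)*√(-5) = -(-26346)*I*√5 = 26346*I*√5 ≈ 58911.0*I)
1/(j(-894)/(-247390 - 1*499215) + k) = 1/(-2/(-247390 - 1*499215) + 26346*I*√5) = 1/(-2/(-247390 - 499215) + 26346*I*√5) = 1/(-2/(-746605) + 26346*I*√5) = 1/(-2*(-1/746605) + 26346*I*√5) = 1/(2/746605 + 26346*I*√5)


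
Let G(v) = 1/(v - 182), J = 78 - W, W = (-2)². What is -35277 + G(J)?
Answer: -3809917/108 ≈ -35277.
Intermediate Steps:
W = 4
J = 74 (J = 78 - 1*4 = 78 - 4 = 74)
G(v) = 1/(-182 + v)
-35277 + G(J) = -35277 + 1/(-182 + 74) = -35277 + 1/(-108) = -35277 - 1/108 = -3809917/108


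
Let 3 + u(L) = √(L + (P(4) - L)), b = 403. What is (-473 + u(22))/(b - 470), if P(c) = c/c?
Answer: 475/67 ≈ 7.0896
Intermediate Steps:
P(c) = 1
u(L) = -2 (u(L) = -3 + √(L + (1 - L)) = -3 + √1 = -3 + 1 = -2)
(-473 + u(22))/(b - 470) = (-473 - 2)/(403 - 470) = -475/(-67) = -475*(-1/67) = 475/67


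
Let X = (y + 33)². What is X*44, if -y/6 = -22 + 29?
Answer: 3564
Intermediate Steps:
y = -42 (y = -6*(-22 + 29) = -6*7 = -42)
X = 81 (X = (-42 + 33)² = (-9)² = 81)
X*44 = 81*44 = 3564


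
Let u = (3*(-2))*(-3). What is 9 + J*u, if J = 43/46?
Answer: 594/23 ≈ 25.826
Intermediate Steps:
J = 43/46 (J = 43*(1/46) = 43/46 ≈ 0.93478)
u = 18 (u = -6*(-3) = 18)
9 + J*u = 9 + (43/46)*18 = 9 + 387/23 = 594/23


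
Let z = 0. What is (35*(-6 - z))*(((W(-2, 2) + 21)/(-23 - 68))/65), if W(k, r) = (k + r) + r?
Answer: 138/169 ≈ 0.81657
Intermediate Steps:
W(k, r) = k + 2*r
(35*(-6 - z))*(((W(-2, 2) + 21)/(-23 - 68))/65) = (35*(-6 - 1*0))*((((-2 + 2*2) + 21)/(-23 - 68))/65) = (35*(-6 + 0))*((((-2 + 4) + 21)/(-91))*(1/65)) = (35*(-6))*(((2 + 21)*(-1/91))*(1/65)) = -210*23*(-1/91)/65 = -(-690)/(13*65) = -210*(-23/5915) = 138/169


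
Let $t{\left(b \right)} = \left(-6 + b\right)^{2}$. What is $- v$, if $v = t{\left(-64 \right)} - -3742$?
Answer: $-8642$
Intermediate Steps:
$v = 8642$ ($v = \left(-6 - 64\right)^{2} - -3742 = \left(-70\right)^{2} + \left(-5173 + 8915\right) = 4900 + 3742 = 8642$)
$- v = \left(-1\right) 8642 = -8642$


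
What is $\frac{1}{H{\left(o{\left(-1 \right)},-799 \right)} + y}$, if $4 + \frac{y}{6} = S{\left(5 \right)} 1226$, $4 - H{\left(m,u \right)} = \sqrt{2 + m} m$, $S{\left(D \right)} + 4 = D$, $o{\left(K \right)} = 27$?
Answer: $\frac{7336}{53795755} + \frac{27 \sqrt{29}}{53795755} \approx 0.00013907$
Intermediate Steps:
$S{\left(D \right)} = -4 + D$
$H{\left(m,u \right)} = 4 - m \sqrt{2 + m}$ ($H{\left(m,u \right)} = 4 - \sqrt{2 + m} m = 4 - m \sqrt{2 + m}$)
$y = 7332$ ($y = -24 + 6 \left(-4 + 5\right) 1226 = -24 + 6 \cdot 1 \cdot 1226 = -24 + 6 \cdot 1226 = -24 + 7356 = 7332$)
$\frac{1}{H{\left(o{\left(-1 \right)},-799 \right)} + y} = \frac{1}{\left(4 - 27 \sqrt{2 + 27}\right) + 7332} = \frac{1}{\left(4 - 27 \sqrt{29}\right) + 7332} = \frac{1}{7336 - 27 \sqrt{29}}$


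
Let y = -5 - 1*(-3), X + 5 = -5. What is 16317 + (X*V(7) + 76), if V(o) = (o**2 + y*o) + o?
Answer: 15973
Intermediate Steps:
X = -10 (X = -5 - 5 = -10)
y = -2 (y = -5 + 3 = -2)
V(o) = o**2 - o (V(o) = (o**2 - 2*o) + o = o**2 - o)
16317 + (X*V(7) + 76) = 16317 + (-70*(-1 + 7) + 76) = 16317 + (-70*6 + 76) = 16317 + (-10*42 + 76) = 16317 + (-420 + 76) = 16317 - 344 = 15973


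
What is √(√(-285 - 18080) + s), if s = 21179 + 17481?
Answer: √(38660 + I*√18365) ≈ 196.62 + 0.3446*I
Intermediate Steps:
s = 38660
√(√(-285 - 18080) + s) = √(√(-285 - 18080) + 38660) = √(√(-18365) + 38660) = √(I*√18365 + 38660) = √(38660 + I*√18365)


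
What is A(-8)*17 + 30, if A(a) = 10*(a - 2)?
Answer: -1670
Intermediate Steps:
A(a) = -20 + 10*a (A(a) = 10*(-2 + a) = -20 + 10*a)
A(-8)*17 + 30 = (-20 + 10*(-8))*17 + 30 = (-20 - 80)*17 + 30 = -100*17 + 30 = -1700 + 30 = -1670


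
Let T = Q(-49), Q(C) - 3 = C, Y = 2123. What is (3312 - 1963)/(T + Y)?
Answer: 1349/2077 ≈ 0.64949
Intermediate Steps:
Q(C) = 3 + C
T = -46 (T = 3 - 49 = -46)
(3312 - 1963)/(T + Y) = (3312 - 1963)/(-46 + 2123) = 1349/2077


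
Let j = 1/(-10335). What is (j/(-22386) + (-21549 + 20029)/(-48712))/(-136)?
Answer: -43958274989/191589570048240 ≈ -0.00022944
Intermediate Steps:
j = -1/10335 ≈ -9.6759e-5
(j/(-22386) + (-21549 + 20029)/(-48712))/(-136) = (-1/10335/(-22386) + (-21549 + 20029)/(-48712))/(-136) = (-1/10335*(-1/22386) - 1520*(-1/48712))*(-1/136) = (1/231359310 + 190/6089)*(-1/136) = (43958274989/1408746838590)*(-1/136) = -43958274989/191589570048240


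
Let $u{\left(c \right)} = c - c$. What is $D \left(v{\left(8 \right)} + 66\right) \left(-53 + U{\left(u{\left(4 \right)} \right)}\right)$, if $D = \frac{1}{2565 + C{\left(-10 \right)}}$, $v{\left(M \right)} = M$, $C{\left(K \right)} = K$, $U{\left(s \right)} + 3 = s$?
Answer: $- \frac{592}{365} \approx -1.6219$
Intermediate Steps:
$u{\left(c \right)} = 0$
$U{\left(s \right)} = -3 + s$
$D = \frac{1}{2555}$ ($D = \frac{1}{2565 - 10} = \frac{1}{2555} \approx 0.00039139$)
$D \left(v{\left(8 \right)} + 66\right) \left(-53 + U{\left(u{\left(4 \right)} \right)}\right) = \frac{\left(8 + 66\right) \left(-53 + \left(-3 + 0\right)\right)}{2555} = \frac{74 \left(-53 - 3\right)}{2555} = \frac{74 \left(-56\right)}{2555} = \frac{1}{2555} \left(-4144\right) = - \frac{592}{365}$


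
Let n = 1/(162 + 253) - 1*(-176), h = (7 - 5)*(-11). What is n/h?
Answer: -73041/9130 ≈ -8.0001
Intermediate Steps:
h = -22 (h = 2*(-11) = -22)
n = 73041/415 (n = 1/415 + 176 = 73041/415 ≈ 176.00)
n/h = (73041/415)/(-22) = (73041/415)*(-1/22) = -73041/9130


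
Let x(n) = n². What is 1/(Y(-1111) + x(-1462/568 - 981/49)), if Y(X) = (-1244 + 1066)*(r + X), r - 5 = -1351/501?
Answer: 97021183056/19196465819712805 ≈ 5.0541e-6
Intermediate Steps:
r = 1154/501 (r = 5 - 1351/501 = 1154/501 ≈ 2.3034)
Y(X) = -205412/501 - 178*X (Y(X) = (-1244 + 1066)*(1154/501 + X) = -178*(1154/501 + X) = -205412/501 - 178*X)
1/(Y(-1111) + x(-1462/568 - 981/49)) = 1/((-205412/501 - 178*(-1111)) + (-1462/568 - 981/49)²) = 1/((-205412/501 + 197758) + (-1462*1/568 - 981*1/49)²) = 1/(98871346/501 + (-731/284 - 981/49)²) = 1/(98871346/501 + (-314423/13916)²) = 1/(98871346/501 + 98861822929/193655056) = 1/(19196465819712805/97021183056) = 97021183056/19196465819712805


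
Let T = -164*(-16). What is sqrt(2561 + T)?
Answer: sqrt(5185) ≈ 72.007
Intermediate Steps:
T = 2624
sqrt(2561 + T) = sqrt(2561 + 2624) = sqrt(5185)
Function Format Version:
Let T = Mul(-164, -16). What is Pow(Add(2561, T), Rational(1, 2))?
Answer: Pow(5185, Rational(1, 2)) ≈ 72.007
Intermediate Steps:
T = 2624
Pow(Add(2561, T), Rational(1, 2)) = Pow(Add(2561, 2624), Rational(1, 2)) = Pow(5185, Rational(1, 2))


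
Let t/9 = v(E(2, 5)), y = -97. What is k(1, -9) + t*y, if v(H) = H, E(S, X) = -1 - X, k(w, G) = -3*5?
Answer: 5223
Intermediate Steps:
k(w, G) = -15
t = -54 (t = 9*(-1 - 1*5) = 9*(-1 - 5) = 9*(-6) = -54)
k(1, -9) + t*y = -15 - 54*(-97) = -15 + 5238 = 5223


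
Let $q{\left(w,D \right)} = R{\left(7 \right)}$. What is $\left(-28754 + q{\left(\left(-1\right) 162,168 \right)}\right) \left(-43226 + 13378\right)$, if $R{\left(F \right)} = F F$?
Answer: $856786840$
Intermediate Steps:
$R{\left(F \right)} = F^{2}$
$q{\left(w,D \right)} = 49$ ($q{\left(w,D \right)} = 7^{2} = 49$)
$\left(-28754 + q{\left(\left(-1\right) 162,168 \right)}\right) \left(-43226 + 13378\right) = \left(-28754 + 49\right) \left(-43226 + 13378\right) = \left(-28705\right) \left(-29848\right) = 856786840$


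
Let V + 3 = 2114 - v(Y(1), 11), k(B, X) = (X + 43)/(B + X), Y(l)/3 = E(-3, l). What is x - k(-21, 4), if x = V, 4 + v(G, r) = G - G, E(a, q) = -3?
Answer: 36002/17 ≈ 2117.8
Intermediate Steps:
Y(l) = -9 (Y(l) = 3*(-3) = -9)
k(B, X) = (43 + X)/(B + X)
v(G, r) = -4 (v(G, r) = -4 + (G - G) = -4 + 0 = -4)
V = 2115 (V = -3 + (2114 - 1*(-4)) = -3 + (2114 + 4) = -3 + 2118 = 2115)
x = 2115
x - k(-21, 4) = 2115 - (43 + 4)/(-21 + 4) = 2115 - 47/(-17) = 2115 - (-1)*47/17 = 2115 - 1*(-47/17) = 2115 + 47/17 = 36002/17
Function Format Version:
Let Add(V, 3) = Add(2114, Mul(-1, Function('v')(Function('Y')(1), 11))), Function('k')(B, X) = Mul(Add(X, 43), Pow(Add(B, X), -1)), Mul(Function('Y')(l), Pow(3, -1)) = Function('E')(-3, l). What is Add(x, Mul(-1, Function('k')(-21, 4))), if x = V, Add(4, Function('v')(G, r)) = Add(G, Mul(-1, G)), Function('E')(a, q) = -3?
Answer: Rational(36002, 17) ≈ 2117.8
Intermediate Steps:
Function('Y')(l) = -9 (Function('Y')(l) = Mul(3, -3) = -9)
Function('k')(B, X) = Mul(Pow(Add(B, X), -1), Add(43, X)) (Function('k')(B, X) = Mul(Add(43, X), Pow(Add(B, X), -1)) = Mul(Pow(Add(B, X), -1), Add(43, X)))
Function('v')(G, r) = -4 (Function('v')(G, r) = Add(-4, Add(G, Mul(-1, G))) = Add(-4, 0) = -4)
V = 2115 (V = Add(-3, Add(2114, Mul(-1, -4))) = Add(-3, Add(2114, 4)) = Add(-3, 2118) = 2115)
x = 2115
Add(x, Mul(-1, Function('k')(-21, 4))) = Add(2115, Mul(-1, Mul(Pow(Add(-21, 4), -1), Add(43, 4)))) = Add(2115, Mul(-1, Mul(Pow(-17, -1), 47))) = Add(2115, Mul(-1, Mul(Rational(-1, 17), 47))) = Add(2115, Mul(-1, Rational(-47, 17))) = Add(2115, Rational(47, 17)) = Rational(36002, 17)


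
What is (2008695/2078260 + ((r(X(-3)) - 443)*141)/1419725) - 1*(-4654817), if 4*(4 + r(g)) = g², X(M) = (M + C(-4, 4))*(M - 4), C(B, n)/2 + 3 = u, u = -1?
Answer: 686715459826048757/147527883925 ≈ 4.6548e+6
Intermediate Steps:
C(B, n) = -8 (C(B, n) = -6 + 2*(-1) = -6 - 2 = -8)
X(M) = (-8 + M)*(-4 + M) (X(M) = (M - 8)*(M - 4) = (-8 + M)*(-4 + M))
r(g) = -4 + g²/4
(2008695/2078260 + ((r(X(-3)) - 443)*141)/1419725) - 1*(-4654817) = (2008695/2078260 + (((-4 + (32 + (-3)² - 12*(-3))²/4) - 443)*141)/1419725) - 1*(-4654817) = (2008695*(1/2078260) + (((-4 + (32 + 9 + 36)²/4) - 443)*141)*(1/1419725)) + 4654817 = (401739/415652 + (((-4 + (¼)*77²) - 443)*141)*(1/1419725)) + 4654817 = (401739/415652 + (((-4 + (¼)*5929) - 443)*141)*(1/1419725)) + 4654817 = (401739/415652 + (((-4 + 5929/4) - 443)*141)*(1/1419725)) + 4654817 = (401739/415652 + ((5913/4 - 443)*141)*(1/1419725)) + 4654817 = (401739/415652 + ((4141/4)*141)*(1/1419725)) + 4654817 = (401739/415652 + (583881/4)*(1/1419725)) + 4654817 = (401739/415652 + 583881/5678900) + 4654817 = 157757932032/147527883925 + 4654817 = 686715459826048757/147527883925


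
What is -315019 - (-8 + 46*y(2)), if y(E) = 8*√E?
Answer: -315011 - 368*√2 ≈ -3.1553e+5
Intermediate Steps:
-315019 - (-8 + 46*y(2)) = -315019 - (-8 + 46*(8*√2)) = -315019 - (-8 + 368*√2) = -315019 + (8 - 368*√2) = -315011 - 368*√2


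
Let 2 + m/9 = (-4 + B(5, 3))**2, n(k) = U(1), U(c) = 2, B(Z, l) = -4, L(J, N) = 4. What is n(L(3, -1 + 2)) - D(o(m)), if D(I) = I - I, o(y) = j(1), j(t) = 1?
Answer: 2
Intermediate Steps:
n(k) = 2
m = 558 (m = -18 + 9*(-4 - 4)**2 = -18 + 9*(-8)**2 = -18 + 9*64 = -18 + 576 = 558)
o(y) = 1
D(I) = 0
n(L(3, -1 + 2)) - D(o(m)) = 2 - 1*0 = 2 + 0 = 2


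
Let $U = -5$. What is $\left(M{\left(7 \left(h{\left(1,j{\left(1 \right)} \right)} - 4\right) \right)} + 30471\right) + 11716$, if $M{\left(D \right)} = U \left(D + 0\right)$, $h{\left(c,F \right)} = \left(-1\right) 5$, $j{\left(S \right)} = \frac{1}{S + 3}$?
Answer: $42502$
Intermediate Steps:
$j{\left(S \right)} = \frac{1}{3 + S}$
$h{\left(c,F \right)} = -5$
$M{\left(D \right)} = - 5 D$ ($M{\left(D \right)} = - 5 \left(D + 0\right) = - 5 D$)
$\left(M{\left(7 \left(h{\left(1,j{\left(1 \right)} \right)} - 4\right) \right)} + 30471\right) + 11716 = \left(- 5 \cdot 7 \left(-5 - 4\right) + 30471\right) + 11716 = \left(- 5 \cdot 7 \left(-9\right) + 30471\right) + 11716 = \left(\left(-5\right) \left(-63\right) + 30471\right) + 11716 = \left(315 + 30471\right) + 11716 = 30786 + 11716 = 42502$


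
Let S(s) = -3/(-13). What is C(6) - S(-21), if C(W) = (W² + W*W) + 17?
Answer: 1154/13 ≈ 88.769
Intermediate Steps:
S(s) = 3/13 (S(s) = -3*(-1/13) = 3/13)
C(W) = 17 + 2*W² (C(W) = (W² + W²) + 17 = 2*W² + 17 = 17 + 2*W²)
C(6) - S(-21) = (17 + 2*6²) - 1*3/13 = (17 + 2*36) - 3/13 = (17 + 72) - 3/13 = 89 - 3/13 = 1154/13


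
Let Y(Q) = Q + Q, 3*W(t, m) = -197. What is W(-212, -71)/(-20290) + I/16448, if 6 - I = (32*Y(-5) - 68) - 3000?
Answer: 52458259/250297440 ≈ 0.20958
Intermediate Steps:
W(t, m) = -197/3 (W(t, m) = (⅓)*(-197) = -197/3)
Y(Q) = 2*Q
I = 3394 (I = 6 - ((32*(2*(-5)) - 68) - 3000) = 6 - ((32*(-10) - 68) - 3000) = 6 - ((-320 - 68) - 3000) = 6 - (-388 - 3000) = 6 - 1*(-3388) = 6 + 3388 = 3394)
W(-212, -71)/(-20290) + I/16448 = -197/3/(-20290) + 3394/16448 = -197/3*(-1/20290) + 3394*(1/16448) = 197/60870 + 1697/8224 = 52458259/250297440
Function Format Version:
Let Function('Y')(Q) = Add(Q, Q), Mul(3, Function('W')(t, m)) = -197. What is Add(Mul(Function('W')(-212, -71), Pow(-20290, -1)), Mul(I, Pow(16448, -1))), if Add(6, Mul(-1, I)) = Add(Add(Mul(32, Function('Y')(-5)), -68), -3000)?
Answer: Rational(52458259, 250297440) ≈ 0.20958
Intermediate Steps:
Function('W')(t, m) = Rational(-197, 3) (Function('W')(t, m) = Mul(Rational(1, 3), -197) = Rational(-197, 3))
Function('Y')(Q) = Mul(2, Q)
I = 3394 (I = Add(6, Mul(-1, Add(Add(Mul(32, Mul(2, -5)), -68), -3000))) = Add(6, Mul(-1, Add(Add(Mul(32, -10), -68), -3000))) = Add(6, Mul(-1, Add(Add(-320, -68), -3000))) = Add(6, Mul(-1, Add(-388, -3000))) = Add(6, Mul(-1, -3388)) = Add(6, 3388) = 3394)
Add(Mul(Function('W')(-212, -71), Pow(-20290, -1)), Mul(I, Pow(16448, -1))) = Add(Mul(Rational(-197, 3), Pow(-20290, -1)), Mul(3394, Pow(16448, -1))) = Add(Mul(Rational(-197, 3), Rational(-1, 20290)), Mul(3394, Rational(1, 16448))) = Add(Rational(197, 60870), Rational(1697, 8224)) = Rational(52458259, 250297440)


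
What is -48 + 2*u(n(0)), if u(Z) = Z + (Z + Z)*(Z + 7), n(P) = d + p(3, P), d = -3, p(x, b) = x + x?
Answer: 78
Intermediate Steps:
p(x, b) = 2*x
n(P) = 3 (n(P) = -3 + 2*3 = -3 + 6 = 3)
u(Z) = Z + 2*Z*(7 + Z) (u(Z) = Z + (2*Z)*(7 + Z) = Z + 2*Z*(7 + Z))
-48 + 2*u(n(0)) = -48 + 2*(3*(15 + 2*3)) = -48 + 2*(3*(15 + 6)) = -48 + 2*(3*21) = -48 + 2*63 = -48 + 126 = 78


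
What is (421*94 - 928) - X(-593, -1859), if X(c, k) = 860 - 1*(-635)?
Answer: 37151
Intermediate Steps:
X(c, k) = 1495 (X(c, k) = 860 + 635 = 1495)
(421*94 - 928) - X(-593, -1859) = (421*94 - 928) - 1*1495 = (39574 - 928) - 1495 = 38646 - 1495 = 37151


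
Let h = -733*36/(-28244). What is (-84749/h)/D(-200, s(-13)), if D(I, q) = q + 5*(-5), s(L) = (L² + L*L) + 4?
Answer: -598412689/2091249 ≈ -286.15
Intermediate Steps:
s(L) = 4 + 2*L² (s(L) = (L² + L²) + 4 = 2*L² + 4 = 4 + 2*L²)
h = 6597/7061 (h = -26388*(-1/28244) = 6597/7061 ≈ 0.93429)
D(I, q) = -25 + q (D(I, q) = q - 25 = -25 + q)
(-84749/h)/D(-200, s(-13)) = (-84749/6597/7061)/(-25 + (4 + 2*(-13)²)) = (-84749*7061/6597)/(-25 + (4 + 2*169)) = -598412689/(6597*(-25 + (4 + 338))) = -598412689/(6597*(-25 + 342)) = -598412689/6597/317 = -598412689/6597*1/317 = -598412689/2091249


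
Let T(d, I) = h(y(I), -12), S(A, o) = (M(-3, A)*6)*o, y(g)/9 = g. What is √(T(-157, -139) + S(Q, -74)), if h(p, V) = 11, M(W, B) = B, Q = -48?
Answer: √21323 ≈ 146.02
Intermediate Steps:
y(g) = 9*g
S(A, o) = 6*A*o (S(A, o) = (A*6)*o = (6*A)*o = 6*A*o)
T(d, I) = 11
√(T(-157, -139) + S(Q, -74)) = √(11 + 6*(-48)*(-74)) = √(11 + 21312) = √21323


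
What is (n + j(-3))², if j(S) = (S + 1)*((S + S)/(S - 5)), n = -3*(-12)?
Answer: 4761/4 ≈ 1190.3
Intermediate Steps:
n = 36
j(S) = 2*S*(1 + S)/(-5 + S) (j(S) = (1 + S)*((2*S)/(-5 + S)) = (1 + S)*(2*S/(-5 + S)) = 2*S*(1 + S)/(-5 + S))
(n + j(-3))² = (36 + 2*(-3)*(1 - 3)/(-5 - 3))² = (36 + 2*(-3)*(-2)/(-8))² = (36 + 2*(-3)*(-⅛)*(-2))² = (36 - 3/2)² = (69/2)² = 4761/4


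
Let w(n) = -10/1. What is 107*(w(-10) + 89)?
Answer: 8453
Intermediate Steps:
w(n) = -10 (w(n) = -10*1 = -10)
107*(w(-10) + 89) = 107*(-10 + 89) = 107*79 = 8453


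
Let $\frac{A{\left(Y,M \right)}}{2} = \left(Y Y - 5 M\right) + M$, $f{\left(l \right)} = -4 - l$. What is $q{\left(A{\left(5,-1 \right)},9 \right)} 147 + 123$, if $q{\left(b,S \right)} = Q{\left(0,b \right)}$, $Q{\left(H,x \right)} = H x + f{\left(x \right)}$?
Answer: $-8991$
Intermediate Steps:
$Q{\left(H,x \right)} = -4 - x + H x$ ($Q{\left(H,x \right)} = H x - \left(4 + x\right) = -4 - x + H x$)
$A{\left(Y,M \right)} = - 8 M + 2 Y^{2}$ ($A{\left(Y,M \right)} = 2 \left(\left(Y Y - 5 M\right) + M\right) = 2 \left(\left(Y^{2} - 5 M\right) + M\right) = 2 \left(Y^{2} - 4 M\right) = - 8 M + 2 Y^{2}$)
$q{\left(b,S \right)} = -4 - b$ ($q{\left(b,S \right)} = -4 - b + 0 b = -4 - b + 0 = -4 - b$)
$q{\left(A{\left(5,-1 \right)},9 \right)} 147 + 123 = \left(-4 - \left(\left(-8\right) \left(-1\right) + 2 \cdot 5^{2}\right)\right) 147 + 123 = \left(-4 - \left(8 + 2 \cdot 25\right)\right) 147 + 123 = \left(-4 - \left(8 + 50\right)\right) 147 + 123 = \left(-4 - 58\right) 147 + 123 = \left(-62\right) 147 + 123 = -9114 + 123 = -8991$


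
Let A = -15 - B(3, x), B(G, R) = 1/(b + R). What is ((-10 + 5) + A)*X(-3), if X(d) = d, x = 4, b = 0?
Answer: 243/4 ≈ 60.750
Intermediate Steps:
B(G, R) = 1/R (B(G, R) = 1/(0 + R) = 1/R)
A = -61/4 (A = -15 - 1/4 = -61/4 ≈ -15.250)
((-10 + 5) + A)*X(-3) = ((-10 + 5) - 61/4)*(-3) = (-5 - 61/4)*(-3) = -81/4*(-3) = 243/4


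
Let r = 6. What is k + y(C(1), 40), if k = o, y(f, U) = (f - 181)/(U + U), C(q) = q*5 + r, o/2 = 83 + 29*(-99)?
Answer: -44625/8 ≈ -5578.1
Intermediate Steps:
o = -5576 (o = 2*(83 + 29*(-99)) = 2*(83 - 2871) = 2*(-2788) = -5576)
C(q) = 6 + 5*q (C(q) = q*5 + 6 = 5*q + 6 = 6 + 5*q)
y(f, U) = (-181 + f)/(2*U) (y(f, U) = (-181 + f)/((2*U)) = (-181 + f)*(1/(2*U)) = (-181 + f)/(2*U))
k = -5576
k + y(C(1), 40) = -5576 + (½)*(-181 + (6 + 5*1))/40 = -5576 + (½)*(1/40)*(-181 + (6 + 5)) = -5576 + (½)*(1/40)*(-181 + 11) = -5576 + (½)*(1/40)*(-170) = -5576 - 17/8 = -44625/8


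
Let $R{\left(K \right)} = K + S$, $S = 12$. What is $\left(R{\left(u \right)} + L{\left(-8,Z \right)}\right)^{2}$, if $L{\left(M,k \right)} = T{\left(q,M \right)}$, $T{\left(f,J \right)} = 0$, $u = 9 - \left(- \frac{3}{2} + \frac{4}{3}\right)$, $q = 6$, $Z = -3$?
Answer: $\frac{16129}{36} \approx 448.03$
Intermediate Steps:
$u = \frac{55}{6}$ ($u = 9 - - \frac{1}{6} = 9 + \left(\frac{3}{2} - \frac{4}{3}\right) = 9 + \frac{1}{6} = \frac{55}{6} \approx 9.1667$)
$R{\left(K \right)} = 12 + K$ ($R{\left(K \right)} = K + 12 = 12 + K$)
$L{\left(M,k \right)} = 0$
$\left(R{\left(u \right)} + L{\left(-8,Z \right)}\right)^{2} = \left(\left(12 + \frac{55}{6}\right) + 0\right)^{2} = \left(\frac{127}{6} + 0\right)^{2} = \left(\frac{127}{6}\right)^{2} = \frac{16129}{36}$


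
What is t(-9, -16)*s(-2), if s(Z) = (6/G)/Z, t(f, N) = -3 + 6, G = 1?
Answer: -9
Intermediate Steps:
t(f, N) = 3
s(Z) = 6/Z (s(Z) = (6/1)/Z = (6*1)/Z = 6/Z)
t(-9, -16)*s(-2) = 3*(6/(-2)) = 3*(6*(-½)) = 3*(-3) = -9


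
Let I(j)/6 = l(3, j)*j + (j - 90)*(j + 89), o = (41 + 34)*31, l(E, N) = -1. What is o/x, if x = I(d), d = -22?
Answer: -775/14964 ≈ -0.051791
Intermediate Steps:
o = 2325 (o = 75*31 = 2325)
I(j) = -6*j + 6*(-90 + j)*(89 + j) (I(j) = 6*(-j + (j - 90)*(j + 89)) = 6*(-j + (-90 + j)*(89 + j)) = -6*j + 6*(-90 + j)*(89 + j))
x = -44892 (x = -48060 - 12*(-22) + 6*(-22)² = -48060 + 264 + 6*484 = -48060 + 264 + 2904 = -44892)
o/x = 2325/(-44892) = 2325*(-1/44892) = -775/14964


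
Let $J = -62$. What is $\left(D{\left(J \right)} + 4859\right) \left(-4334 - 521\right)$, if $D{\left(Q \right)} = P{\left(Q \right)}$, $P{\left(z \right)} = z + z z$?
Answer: $-41952055$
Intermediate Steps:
$P{\left(z \right)} = z + z^{2}$
$D{\left(Q \right)} = Q \left(1 + Q\right)$
$\left(D{\left(J \right)} + 4859\right) \left(-4334 - 521\right) = \left(- 62 \left(1 - 62\right) + 4859\right) \left(-4334 - 521\right) = \left(\left(-62\right) \left(-61\right) + 4859\right) \left(-4855\right) = \left(3782 + 4859\right) \left(-4855\right) = 8641 \left(-4855\right) = -41952055$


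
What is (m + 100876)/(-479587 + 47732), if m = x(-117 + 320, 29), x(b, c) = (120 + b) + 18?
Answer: -101217/431855 ≈ -0.23438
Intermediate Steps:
x(b, c) = 138 + b
m = 341 (m = 138 + (-117 + 320) = 138 + 203 = 341)
(m + 100876)/(-479587 + 47732) = (341 + 100876)/(-479587 + 47732) = 101217/(-431855) = 101217*(-1/431855) = -101217/431855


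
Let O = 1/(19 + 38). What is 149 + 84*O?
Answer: 2859/19 ≈ 150.47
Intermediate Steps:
O = 1/57 ≈ 0.017544
149 + 84*O = 149 + 84*(1/57) = 149 + 28/19 = 2859/19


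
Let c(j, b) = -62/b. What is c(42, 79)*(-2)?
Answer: 124/79 ≈ 1.5696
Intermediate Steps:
c(42, 79)*(-2) = -62/79*(-2) = 124/79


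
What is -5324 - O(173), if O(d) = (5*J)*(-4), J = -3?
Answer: -5384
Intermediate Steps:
O(d) = 60 (O(d) = (5*(-3))*(-4) = -15*(-4) = 60)
-5324 - O(173) = -5324 - 1*60 = -5324 - 60 = -5384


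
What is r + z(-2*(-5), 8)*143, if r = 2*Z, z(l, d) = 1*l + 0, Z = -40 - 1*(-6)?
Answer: 1362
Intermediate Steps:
Z = -34 (Z = -40 + 6 = -34)
z(l, d) = l (z(l, d) = l + 0 = l)
r = -68 (r = 2*(-34) = -68)
r + z(-2*(-5), 8)*143 = -68 - 2*(-5)*143 = -68 + 10*143 = -68 + 1430 = 1362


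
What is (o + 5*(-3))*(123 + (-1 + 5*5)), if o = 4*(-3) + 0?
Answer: -3969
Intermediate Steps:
o = -12 (o = -12 + 0 = -12)
(o + 5*(-3))*(123 + (-1 + 5*5)) = (-12 + 5*(-3))*(123 + (-1 + 5*5)) = (-12 - 15)*(123 + (-1 + 25)) = -27*(123 + 24) = -27*147 = -3969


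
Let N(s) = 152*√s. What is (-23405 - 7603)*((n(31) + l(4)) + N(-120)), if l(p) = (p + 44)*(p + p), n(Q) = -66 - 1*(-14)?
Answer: -10294656 - 9426432*I*√30 ≈ -1.0295e+7 - 5.1631e+7*I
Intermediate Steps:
n(Q) = -52 (n(Q) = -66 + 14 = -52)
l(p) = 2*p*(44 + p) (l(p) = (44 + p)*(2*p) = 2*p*(44 + p))
(-23405 - 7603)*((n(31) + l(4)) + N(-120)) = (-23405 - 7603)*((-52 + 2*4*(44 + 4)) + 152*√(-120)) = -31008*((-52 + 2*4*48) + 152*(2*I*√30)) = -31008*((-52 + 384) + 304*I*√30) = -31008*(332 + 304*I*√30) = -10294656 - 9426432*I*√30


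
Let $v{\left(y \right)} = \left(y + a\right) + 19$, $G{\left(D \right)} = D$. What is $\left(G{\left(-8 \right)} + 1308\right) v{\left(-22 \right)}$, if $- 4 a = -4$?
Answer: $-2600$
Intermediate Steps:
$a = 1$ ($a = \left(- \frac{1}{4}\right) \left(-4\right) = 1$)
$v{\left(y \right)} = 20 + y$ ($v{\left(y \right)} = \left(y + 1\right) + 19 = \left(1 + y\right) + 19 = 20 + y$)
$\left(G{\left(-8 \right)} + 1308\right) v{\left(-22 \right)} = \left(-8 + 1308\right) \left(20 - 22\right) = 1300 \left(-2\right) = -2600$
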